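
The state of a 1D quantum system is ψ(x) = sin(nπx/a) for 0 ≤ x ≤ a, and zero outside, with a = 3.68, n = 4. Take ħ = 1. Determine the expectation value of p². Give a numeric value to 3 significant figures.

11.7

p² ψ = −ħ² d²ψ/dx²; ⟨p²⟩ = −ħ² ∫ ψ*·ψ'' dx / ∫|ψ|² dx.
d/dx sin(nπx/a) = (nπ/a)·cos(nπx/a) and d²/dx² sin(nπx/a) = −(nπ/a)²·sin(nπx/a); on 0 ≤ x ≤ a, ∫sin²(nπx/a) dx = a/2 and ∫sin(nπx/a)·cos(nπx/a) dx = 0.
State is unnormalized: ∫|ψ|² dx = 1.8400, and ∫ψ*·(−ħ² ψ'') dx = 21.456, so ⟨p²⟩ = 21.456 / 1.8400.
⟨p²⟩ = 11.661.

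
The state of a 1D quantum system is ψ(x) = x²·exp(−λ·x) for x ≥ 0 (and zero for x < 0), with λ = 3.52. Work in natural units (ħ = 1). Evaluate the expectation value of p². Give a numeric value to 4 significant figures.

4.130

p² ψ = −ħ² d²ψ/dx²; ⟨p²⟩ = −ħ² ∫ ψ*·ψ'' dx / ∫|ψ|² dx.
Differentiate x²·exp(−λ·x) with the product rule; every integrand then reduces to terms xʲ·e^(−2λx) on [0, ∞), with ∫₀^∞ xʲ·e^(−2λx) dx = j!/(2λ)^(j+1).
State is unnormalized: ∫|ψ|² dx = 0.0013879, and ∫ψ*·(−ħ² ψ'') dx = 0.0057321, so ⟨p²⟩ = 0.0057321 / 0.0013879.
⟨p²⟩ = 4.1301.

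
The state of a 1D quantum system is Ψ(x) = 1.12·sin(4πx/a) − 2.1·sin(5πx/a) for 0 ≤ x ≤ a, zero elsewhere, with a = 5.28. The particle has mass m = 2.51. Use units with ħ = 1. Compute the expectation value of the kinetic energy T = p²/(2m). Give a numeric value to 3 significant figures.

T = −(ħ²/2m) d²/dx², so ⟨T⟩ = −(ħ²/2m) ∫ Ψ*·Ψ'' dx / ∫|Ψ|² dx; with m = 2.51.
d²/dx² sin(jπx/a) = −(jπ/a)²·sin(jπx/a); on 0 ≤ x ≤ a, ∫sin²(jπx/a) dx = a/2 and ∫sin(jπx/a)·sin(lπx/a) dx = 0 for j ≠ l, so only diagonal terms survive in ∫|Ψ|² and ∫Ψ·Ψ″; ∫Ψ·Ψ′ dx = [Ψ²/2] between the walls = 0.
State is unnormalized: ∫|Ψ|² dx = 14.954, and ∫Ψ*·(−ħ²/2m · Ψ'') dx = 24.263, so ⟨T⟩ = 24.263 / 14.954.
⟨T⟩ = 1.6225.

1.62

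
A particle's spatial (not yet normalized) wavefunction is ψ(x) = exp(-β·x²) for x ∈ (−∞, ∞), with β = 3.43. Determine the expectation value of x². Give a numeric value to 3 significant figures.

0.0729

⟨x²⟩ = ∫ x²·|ψ|² dx / ∫|ψ|² dx (integrals over the domain).
Gaussian moments: ∫x^(2j)·e^(−2βx²) dx = (2j−1)!!/(4β)^j · √(π/(2β)), odd powers integrate to 0; here √(π/(2β)) = 0.67673.
State is unnormalized: ∫|ψ|² dx = 0.67673, and ∫ψ*·x²·ψ dx = 0.049324, so ⟨x²⟩ = 0.049324 / 0.67673.
⟨x²⟩ = 0.072886.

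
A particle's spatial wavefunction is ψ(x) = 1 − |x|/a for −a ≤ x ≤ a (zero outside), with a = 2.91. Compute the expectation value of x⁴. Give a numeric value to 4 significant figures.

⟨x⁴⟩ = ∫ x⁴·|ψ|² dx / ∫|ψ|² dx (integrals over the domain).
ψ is even, so ∫ over [−a, a] = 2∫₀ᵃ with ψ = 1 − x/a there: ∫₀ᵃ (1 − x/a)² dx = a/3, ∫₀ᵃ x²(1 − x/a)² dx = a³/30, ∫₀ᵃ x⁴(1 − x/a)² dx = a⁵/105.
State is unnormalized: ∫|ψ|² dx = 1.9400, and ∫ψ*·x⁴·ψ dx = 3.9747, so ⟨x⁴⟩ = 3.9747 / 1.9400.
⟨x⁴⟩ = 2.0488.

2.049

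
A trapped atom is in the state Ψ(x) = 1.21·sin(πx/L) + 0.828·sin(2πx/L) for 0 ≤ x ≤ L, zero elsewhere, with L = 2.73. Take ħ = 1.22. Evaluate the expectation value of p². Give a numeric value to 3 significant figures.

p² Ψ = −ħ² d²Ψ/dx²; ⟨p²⟩ = −ħ² ∫ Ψ*·Ψ'' dx / ∫|Ψ|² dx.
d²/dx² sin(jπx/L) = −(jπ/L)²·sin(jπx/L); on 0 ≤ x ≤ L, ∫sin²(jπx/L) dx = L/2 and ∫sin(jπx/L)·sin(lπx/L) dx = 0 for j ≠ l, so only diagonal terms survive in ∫|Ψ|² and ∫Ψ·Ψ″; ∫Ψ·Ψ′ dx = [Ψ²/2] between the walls = 0.
State is unnormalized: ∫|Ψ|² dx = 2.9343, and ∫Ψ*·(−ħ² Ψ'') dx = 11.317, so ⟨p²⟩ = 11.317 / 2.9343.
⟨p²⟩ = 3.8569.

3.86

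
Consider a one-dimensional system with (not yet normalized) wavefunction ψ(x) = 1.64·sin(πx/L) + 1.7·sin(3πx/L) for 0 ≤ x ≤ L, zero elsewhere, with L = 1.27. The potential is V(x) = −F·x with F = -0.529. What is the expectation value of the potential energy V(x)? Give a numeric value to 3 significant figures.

⟨V⟩ = ∫ V(x)·|ψ|² dx / ∫|ψ|² dx.
On 0 ≤ x ≤ L (j ≠ l): ∫sin²(jπx/L) dx = L/2, ∫sin(jπx/L)·sin(lπx/L) dx = 0; diagonal moments ∫x·sin²(jπx/L) dx = L²/4, ∫x²·sin²(jπx/L) dx = L³·(1/6 − 1/(4j²π²)); cross terms ∫x·sin(jπx/L)·sin(lπx/L) dx = 0 for j + l even and −4jlL²/(π²(j² − l²)²) for j + l odd, ∫x²·sin(jπx/L)·sin(lπx/L) dx = (−1)^(j+l)·4jlL³/(π²(j² − l²)²); higher powers the same way via product-to-sum and parts.
State is unnormalized: ∫|ψ|² dx = 3.5430, and ∫ψ*·V(x)·ψ dx = 1.1902, so ⟨V⟩ = 1.1902 / 3.5430.
⟨V⟩ = 0.33592.

0.336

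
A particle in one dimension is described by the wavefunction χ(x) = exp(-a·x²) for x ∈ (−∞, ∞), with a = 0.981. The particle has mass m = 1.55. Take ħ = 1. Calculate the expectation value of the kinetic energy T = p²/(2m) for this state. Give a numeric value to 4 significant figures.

0.3165

T = −(ħ²/2m) d²/dx², so ⟨T⟩ = −(ħ²/2m) ∫ χ*·χ'' dx / ∫|χ|² dx; with m = 1.55.
Gaussian moments: ∫x^(2j)·e^(−2ax²) dx = (2j−1)!!/(4a)^j · √(π/(2a)), odd powers integrate to 0; here √(π/(2a)) = 1.2654. Derivatives: d/dx e^(−ax²) = −2ax·e^(−ax²), d²/dx² e^(−ax²) = (4a²x² − 2a)·e^(−ax²).
State is unnormalized: ∫|χ|² dx = 1.2654, and ∫χ*·(−ħ²/2m · χ'') dx = 0.40044, so ⟨T⟩ = 0.40044 / 1.2654.
⟨T⟩ = 0.31645.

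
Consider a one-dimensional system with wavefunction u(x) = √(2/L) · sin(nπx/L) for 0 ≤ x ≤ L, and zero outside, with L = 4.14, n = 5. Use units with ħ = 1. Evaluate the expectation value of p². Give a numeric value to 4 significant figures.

14.40

p² u = −ħ² d²u/dx²; ⟨p²⟩ = −ħ² ∫ u*·u'' dx.
d/dx sin(nπx/L) = (nπ/L)·cos(nπx/L) and d²/dx² sin(nπx/L) = −(nπ/L)²·sin(nπx/L); on 0 ≤ x ≤ L, ∫sin²(nπx/L) dx = L/2 and ∫sin(nπx/L)·cos(nπx/L) dx = 0.
⟨p²⟩ = 14.396.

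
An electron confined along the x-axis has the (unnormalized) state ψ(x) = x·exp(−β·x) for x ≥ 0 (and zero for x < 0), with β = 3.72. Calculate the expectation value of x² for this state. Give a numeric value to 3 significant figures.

0.217

⟨x²⟩ = ∫ x²·|ψ|² dx / ∫|ψ|² dx (integrals over the domain).
Every integrand reduces to terms xʲ·e^(−2βx) on [0, ∞); use ∫₀^∞ xʲ·e^(−2βx) dx = j!/(2β)^(j+1).
State is unnormalized: ∫|ψ|² dx = 0.0048564, and ∫ψ*·x²·ψ dx = 0.0010528, so ⟨x²⟩ = 0.0010528 / 0.0048564.
⟨x²⟩ = 0.21679.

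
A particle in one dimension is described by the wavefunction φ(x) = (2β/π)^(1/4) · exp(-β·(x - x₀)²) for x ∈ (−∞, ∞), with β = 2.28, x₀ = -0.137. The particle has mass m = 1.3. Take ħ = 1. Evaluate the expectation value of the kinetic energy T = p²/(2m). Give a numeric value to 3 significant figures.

T = −(ħ²/2m) d²/dx², so ⟨T⟩ = −(ħ²/2m) ∫ φ*·φ'' dx; with m = 1.3.
Gaussian moments (u = x − x₀): ∫u^(2j)·e^(−2βu²) du = (2j−1)!!/(4β)^j · √(π/(2β)), odd powers integrate to 0; here √(π/(2β)) = 0.83003. Derivatives: d/dx e^(−βu²) = −2βu·e^(−βu²), d²/dx² e^(−βu²) = (4β²u² − 2β)·e^(−βu²).
⟨T⟩ = 0.87692.

0.877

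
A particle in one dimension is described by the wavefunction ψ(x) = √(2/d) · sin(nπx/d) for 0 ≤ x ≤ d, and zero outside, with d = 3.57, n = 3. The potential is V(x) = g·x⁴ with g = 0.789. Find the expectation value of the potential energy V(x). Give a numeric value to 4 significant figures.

24.21

⟨V⟩ = ∫ V(x)·|ψ|² dx.
With sin²θ = (1 − cos2θ)/2 on 0 ≤ x ≤ d: ∫sin²(nπx/d) dx = d/2, ∫x·sin²(nπx/d) dx = d²/4, ∫x²·sin²(nπx/d) dx = d³·(1/6 − 1/(4n²π²)); higher powers xᵏ the same way, integrating xᵏ·cos(2nπx/d) by parts.
⟨V⟩ = 24.213.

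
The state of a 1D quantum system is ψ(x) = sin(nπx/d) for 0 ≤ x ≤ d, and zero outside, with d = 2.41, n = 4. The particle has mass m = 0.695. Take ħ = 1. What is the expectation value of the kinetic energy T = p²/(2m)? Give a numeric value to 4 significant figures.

T = −(ħ²/2m) d²/dx², so ⟨T⟩ = −(ħ²/2m) ∫ ψ*·ψ'' dx / ∫|ψ|² dx; with m = 0.695.
d/dx sin(nπx/d) = (nπ/d)·cos(nπx/d) and d²/dx² sin(nπx/d) = −(nπ/d)²·sin(nπx/d); on 0 ≤ x ≤ d, ∫sin²(nπx/d) dx = d/2 and ∫sin(nπx/d)·cos(nπx/d) dx = 0.
State is unnormalized: ∫|ψ|² dx = 1.2050, and ∫ψ*·(−ħ²/2m · ψ'') dx = 23.570, so ⟨T⟩ = 23.570 / 1.2050.
⟨T⟩ = 19.560.

19.56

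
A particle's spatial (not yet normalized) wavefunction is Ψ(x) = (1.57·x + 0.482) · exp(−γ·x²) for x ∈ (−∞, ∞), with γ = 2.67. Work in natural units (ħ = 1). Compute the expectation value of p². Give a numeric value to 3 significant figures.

p² Ψ = −ħ² d²Ψ/dx²; ⟨p²⟩ = −ħ² ∫ Ψ*·Ψ'' dx / ∫|Ψ|² dx.
Expand each integrand as polynomial × e^(−2γx²) and use ∫x^(2j)·e^(−2γx²) dx = (2j−1)!!/(4γ)^j · √(π/(2γ)), odd powers → 0; here √(π/(2γ)) = 0.76702. Differentiate with the product rule, d/dx e^(−γx²) = −2γx·e^(−γx²).
State is unnormalized: ∫|Ψ|² dx = 0.35522, and ∫Ψ*·(−ħ² Ψ'') dx = 1.8937, so ⟨p²⟩ = 1.8937 / 0.35522.
⟨p²⟩ = 5.3312.

5.33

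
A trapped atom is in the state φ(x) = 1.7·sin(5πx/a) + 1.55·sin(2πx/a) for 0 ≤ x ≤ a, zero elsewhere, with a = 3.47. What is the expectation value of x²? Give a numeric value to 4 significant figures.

3.711

⟨x²⟩ = ∫ x²·|φ|² dx / ∫|φ|² dx (integrals over the domain).
On 0 ≤ x ≤ a (j ≠ l): ∫sin²(jπx/a) dx = a/2, ∫sin(jπx/a)·sin(lπx/a) dx = 0; diagonal moments ∫x·sin²(jπx/a) dx = a²/4, ∫x²·sin²(jπx/a) dx = a³·(1/6 − 1/(4j²π²)); cross terms ∫x·sin(jπx/a)·sin(lπx/a) dx = 0 for j + l even and −4jla²/(π²(j² − l²)²) for j + l odd, ∫x²·sin(jπx/a)·sin(lπx/a) dx = (−1)^(j+l)·4jla³/(π²(j² − l²)²); higher powers the same way via product-to-sum and parts.
State is unnormalized: ∫|φ|² dx = 9.1825, and ∫φ*·x²·φ dx = 34.074, so ⟨x²⟩ = 34.074 / 9.1825.
⟨x²⟩ = 3.7107.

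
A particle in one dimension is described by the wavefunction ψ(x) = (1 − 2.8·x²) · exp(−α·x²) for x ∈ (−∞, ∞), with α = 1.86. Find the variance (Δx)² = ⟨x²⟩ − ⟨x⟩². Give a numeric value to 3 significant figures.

0.173

Compute ⟨x⟩ and ⟨x²⟩ separately, then (Δx)² = ⟨x²⟩ − ⟨x⟩².
Expand each integrand as polynomial × e^(−2αx²) and use ∫x^(2j)·e^(−2αx²) dx = (2j−1)!!/(4α)^j · √(π/(2α)), odd powers → 0; here √(π/(2α)) = 0.91897.
Normalization: ∫|ψ|² dx = 0.61775.
⟨x⟩ = 0.0000 and ⟨x²⟩ = 0.17325.
(Δx)² = 0.17325 − (0.0000)² = 0.17325.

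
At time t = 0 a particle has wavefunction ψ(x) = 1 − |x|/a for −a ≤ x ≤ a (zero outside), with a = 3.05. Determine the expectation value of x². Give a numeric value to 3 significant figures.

⟨x²⟩ = ∫ x²·|ψ|² dx / ∫|ψ|² dx (integrals over the domain).
ψ is even, so ∫ over [−a, a] = 2∫₀ᵃ with ψ = 1 − x/a there: ∫₀ᵃ (1 − x/a)² dx = a/3, ∫₀ᵃ x²(1 − x/a)² dx = a³/30, ∫₀ᵃ x⁴(1 − x/a)² dx = a⁵/105.
State is unnormalized: ∫|ψ|² dx = 2.0333, and ∫ψ*·x²·ψ dx = 1.8915, so ⟨x²⟩ = 1.8915 / 2.0333.
⟨x²⟩ = 0.93025.

0.930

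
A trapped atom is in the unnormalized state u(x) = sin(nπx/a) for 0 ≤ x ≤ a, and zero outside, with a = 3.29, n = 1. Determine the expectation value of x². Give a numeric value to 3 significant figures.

⟨x²⟩ = ∫ x²·|u|² dx / ∫|u|² dx (integrals over the domain).
With sin²θ = (1 − cos2θ)/2 on 0 ≤ x ≤ a: ∫sin²(nπx/a) dx = a/2, ∫x·sin²(nπx/a) dx = a²/4, ∫x²·sin²(nπx/a) dx = a³·(1/6 − 1/(4n²π²)); higher powers xᵏ the same way, integrating xᵏ·cos(2nπx/a) by parts.
State is unnormalized: ∫|u|² dx = 1.6450, and ∫u*·x²·u dx = 5.0332, so ⟨x²⟩ = 5.0332 / 1.6450.
⟨x²⟩ = 3.0597.

3.06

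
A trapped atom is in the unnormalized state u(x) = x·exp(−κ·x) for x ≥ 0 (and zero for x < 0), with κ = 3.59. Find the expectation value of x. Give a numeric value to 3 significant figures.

0.418

⟨x⟩ = ∫ x·|u|² dx / ∫|u|² dx (integrals over the domain).
Every integrand reduces to terms xʲ·e^(−2κx) on [0, ∞); use ∫₀^∞ xʲ·e^(−2κx) dx = j!/(2κ)^(j+1).
State is unnormalized: ∫|u|² dx = 0.0054033, and ∫u*·x·u dx = 0.0022576, so ⟨x⟩ = 0.0022576 / 0.0054033.
⟨x⟩ = 0.41783.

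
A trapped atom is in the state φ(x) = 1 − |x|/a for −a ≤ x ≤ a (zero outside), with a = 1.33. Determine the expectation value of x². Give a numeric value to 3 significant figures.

0.177

⟨x²⟩ = ∫ x²·|φ|² dx / ∫|φ|² dx (integrals over the domain).
φ is even, so ∫ over [−a, a] = 2∫₀ᵃ with φ = 1 − x/a there: ∫₀ᵃ (1 − x/a)² dx = a/3, ∫₀ᵃ x²(1 − x/a)² dx = a³/30, ∫₀ᵃ x⁴(1 − x/a)² dx = a⁵/105.
State is unnormalized: ∫|φ|² dx = 0.88667, and ∫φ*·x²·φ dx = 0.15684, so ⟨x²⟩ = 0.15684 / 0.88667.
⟨x²⟩ = 0.17689.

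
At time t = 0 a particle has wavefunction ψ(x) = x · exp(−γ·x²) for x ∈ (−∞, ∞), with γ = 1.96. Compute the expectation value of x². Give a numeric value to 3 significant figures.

0.383

⟨x²⟩ = ∫ x²·|ψ|² dx / ∫|ψ|² dx (integrals over the domain).
Expand each integrand as polynomial × e^(−2γx²) and use ∫x^(2j)·e^(−2γx²) dx = (2j−1)!!/(4γ)^j · √(π/(2γ)), odd powers → 0; here √(π/(2γ)) = 0.89522.
State is unnormalized: ∫|ψ|² dx = 0.11419, and ∫ψ*·x²·ψ dx = 0.043694, so ⟨x²⟩ = 0.043694 / 0.11419.
⟨x²⟩ = 0.38265.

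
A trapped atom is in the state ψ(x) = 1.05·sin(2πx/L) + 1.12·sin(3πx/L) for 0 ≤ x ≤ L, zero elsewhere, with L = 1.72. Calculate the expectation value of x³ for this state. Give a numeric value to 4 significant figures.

0.3468

⟨x³⟩ = ∫ x³·|ψ|² dx / ∫|ψ|² dx (integrals over the domain).
On 0 ≤ x ≤ L (j ≠ l): ∫sin²(jπx/L) dx = L/2, ∫sin(jπx/L)·sin(lπx/L) dx = 0; diagonal moments ∫x·sin²(jπx/L) dx = L²/4, ∫x²·sin²(jπx/L) dx = L³·(1/6 − 1/(4j²π²)); cross terms ∫x·sin(jπx/L)·sin(lπx/L) dx = 0 for j + l even and −4jlL²/(π²(j² − l²)²) for j + l odd, ∫x²·sin(jπx/L)·sin(lπx/L) dx = (−1)^(j+l)·4jlL³/(π²(j² − l²)²); higher powers the same way via product-to-sum and parts.
State is unnormalized: ∫|ψ|² dx = 2.0269, and ∫ψ*·x³·ψ dx = 0.70300, so ⟨x³⟩ = 0.70300 / 2.0269.
⟨x³⟩ = 0.34683.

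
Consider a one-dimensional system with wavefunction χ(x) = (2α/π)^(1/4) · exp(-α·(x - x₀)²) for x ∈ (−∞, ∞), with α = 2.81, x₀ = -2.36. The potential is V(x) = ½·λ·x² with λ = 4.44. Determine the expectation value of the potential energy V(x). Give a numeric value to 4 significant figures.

12.56

⟨V⟩ = ∫ V(x)·|χ|² dx.
Gaussian moments (u = x − x₀): ∫u^(2j)·e^(−2αu²) du = (2j−1)!!/(4α)^j · √(π/(2α)), odd powers integrate to 0; here √(π/(2α)) = 0.74766.
⟨V⟩ = 12.562.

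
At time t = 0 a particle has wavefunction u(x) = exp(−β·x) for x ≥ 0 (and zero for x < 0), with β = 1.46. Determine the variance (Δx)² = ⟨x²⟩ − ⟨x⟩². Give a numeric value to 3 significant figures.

Compute ⟨x⟩ and ⟨x²⟩ separately, then (Δx)² = ⟨x²⟩ − ⟨x⟩².
Every integrand reduces to terms xʲ·e^(−2βx) on [0, ∞); use ∫₀^∞ xʲ·e^(−2βx) dx = j!/(2β)^(j+1).
Normalization: ∫|u|² dx = 0.34247.
⟨x⟩ = 0.34247 and ⟨x²⟩ = 0.23457.
(Δx)² = 0.23457 − (0.34247)² = 0.11728.

0.117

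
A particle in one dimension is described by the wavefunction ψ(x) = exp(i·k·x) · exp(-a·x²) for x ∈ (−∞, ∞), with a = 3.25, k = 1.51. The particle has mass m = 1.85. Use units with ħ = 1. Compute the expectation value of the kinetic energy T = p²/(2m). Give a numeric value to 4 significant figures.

T = −(ħ²/2m) d²/dx², so ⟨T⟩ = −(ħ²/2m) ∫ ψ*·ψ'' dx / ∫|ψ|² dx; with m = 1.85.
Gaussian moments: ∫x^(2j)·e^(−2ax²) dx = (2j−1)!!/(4a)^j · √(π/(2a)), odd powers integrate to 0; here √(π/(2a)) = 0.69521. Derivatives: ψ′ = (ik − 2ax)·ψ, ψ″ = ((ik − 2ax)² − 2a)·ψ; the odd-in-x pieces drop out.
State is unnormalized: ∫|ψ|² dx = 0.69521, and ∫ψ*·(−ħ²/2m · ψ'') dx = 1.0391, so ⟨T⟩ = 1.0391 / 0.69521.
⟨T⟩ = 1.4946.

1.495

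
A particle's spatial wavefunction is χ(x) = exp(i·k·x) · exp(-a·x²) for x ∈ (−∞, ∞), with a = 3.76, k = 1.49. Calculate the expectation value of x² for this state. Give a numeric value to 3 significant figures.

⟨x²⟩ = ∫ x²·|χ|² dx / ∫|χ|² dx (integrals over the domain).
Gaussian moments: ∫x^(2j)·e^(−2ax²) dx = (2j−1)!!/(4a)^j · √(π/(2a)), odd powers integrate to 0; here √(π/(2a)) = 0.64635.
State is unnormalized: ∫|χ|² dx = 0.64635, and ∫χ*·x²·χ dx = 0.042975, so ⟨x²⟩ = 0.042975 / 0.64635.
⟨x²⟩ = 0.066489.

0.0665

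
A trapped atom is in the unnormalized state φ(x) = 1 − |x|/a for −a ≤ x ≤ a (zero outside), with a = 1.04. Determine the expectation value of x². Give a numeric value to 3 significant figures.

⟨x²⟩ = ∫ x²·|φ|² dx / ∫|φ|² dx (integrals over the domain).
φ is even, so ∫ over [−a, a] = 2∫₀ᵃ with φ = 1 − x/a there: ∫₀ᵃ (1 − x/a)² dx = a/3, ∫₀ᵃ x²(1 − x/a)² dx = a³/30, ∫₀ᵃ x⁴(1 − x/a)² dx = a⁵/105.
State is unnormalized: ∫|φ|² dx = 0.69333, and ∫φ*·x²·φ dx = 0.074991, so ⟨x²⟩ = 0.074991 / 0.69333.
⟨x²⟩ = 0.10816.

0.108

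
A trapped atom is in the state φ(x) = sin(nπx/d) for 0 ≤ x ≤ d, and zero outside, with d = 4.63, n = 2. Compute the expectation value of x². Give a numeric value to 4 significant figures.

⟨x²⟩ = ∫ x²·|φ|² dx / ∫|φ|² dx (integrals over the domain).
With sin²θ = (1 − cos2θ)/2 on 0 ≤ x ≤ d: ∫sin²(nπx/d) dx = d/2, ∫x·sin²(nπx/d) dx = d²/4, ∫x²·sin²(nπx/d) dx = d³·(1/6 − 1/(4n²π²)); higher powers xᵏ the same way, integrating xᵏ·cos(2nπx/d) by parts.
State is unnormalized: ∫|φ|² dx = 2.3150, and ∫φ*·x²·φ dx = 15.914, so ⟨x²⟩ = 15.914 / 2.3150.
⟨x²⟩ = 6.8741.

6.874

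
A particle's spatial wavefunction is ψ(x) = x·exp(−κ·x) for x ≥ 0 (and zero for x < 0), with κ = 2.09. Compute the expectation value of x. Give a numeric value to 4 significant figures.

⟨x⟩ = ∫ x·|ψ|² dx / ∫|ψ|² dx (integrals over the domain).
Every integrand reduces to terms xʲ·e^(−2κx) on [0, ∞); use ∫₀^∞ xʲ·e^(−2κx) dx = j!/(2κ)^(j+1).
State is unnormalized: ∫|ψ|² dx = 0.027384, and ∫ψ*·x·ψ dx = 0.019654, so ⟨x⟩ = 0.019654 / 0.027384.
⟨x⟩ = 0.71770.

0.7177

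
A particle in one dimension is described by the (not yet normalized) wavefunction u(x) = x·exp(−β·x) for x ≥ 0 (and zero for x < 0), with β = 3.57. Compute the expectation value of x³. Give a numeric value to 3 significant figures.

0.165

⟨x³⟩ = ∫ x³·|u|² dx / ∫|u|² dx (integrals over the domain).
Every integrand reduces to terms xʲ·e^(−2βx) on [0, ∞); use ∫₀^∞ xʲ·e^(−2βx) dx = j!/(2β)^(j+1).
State is unnormalized: ∫|u|² dx = 0.0054946, and ∫u*·x³·u dx = 0.00090572, so ⟨x³⟩ = 0.00090572 / 0.0054946.
⟨x³⟩ = 0.16484.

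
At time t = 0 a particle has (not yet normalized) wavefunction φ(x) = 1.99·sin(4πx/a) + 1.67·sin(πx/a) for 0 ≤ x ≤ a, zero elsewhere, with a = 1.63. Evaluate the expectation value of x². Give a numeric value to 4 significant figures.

⟨x²⟩ = ∫ x²·|φ|² dx / ∫|φ|² dx (integrals over the domain).
On 0 ≤ x ≤ a (j ≠ l): ∫sin²(jπx/a) dx = a/2, ∫sin(jπx/a)·sin(lπx/a) dx = 0; diagonal moments ∫x·sin²(jπx/a) dx = a²/4, ∫x²·sin²(jπx/a) dx = a³·(1/6 − 1/(4j²π²)); cross terms ∫x·sin(jπx/a)·sin(lπx/a) dx = 0 for j + l even and −4jla²/(π²(j² − l²)²) for j + l odd, ∫x²·sin(jπx/a)·sin(lπx/a) dx = (−1)^(j+l)·4jla³/(π²(j² − l²)²); higher powers the same way via product-to-sum and parts.
State is unnormalized: ∫|φ|² dx = 5.5004, and ∫φ*·x²·φ dx = 4.3309, so ⟨x²⟩ = 4.3309 / 5.5004.
⟨x²⟩ = 0.78737.

0.7874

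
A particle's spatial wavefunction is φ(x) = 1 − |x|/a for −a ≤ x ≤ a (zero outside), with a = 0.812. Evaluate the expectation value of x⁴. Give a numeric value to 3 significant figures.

0.0124

⟨x⁴⟩ = ∫ x⁴·|φ|² dx / ∫|φ|² dx (integrals over the domain).
φ is even, so ∫ over [−a, a] = 2∫₀ᵃ with φ = 1 − x/a there: ∫₀ᵃ (1 − x/a)² dx = a/3, ∫₀ᵃ x²(1 − x/a)² dx = a³/30, ∫₀ᵃ x⁴(1 − x/a)² dx = a⁵/105.
State is unnormalized: ∫|φ|² dx = 0.54133, and ∫φ*·x⁴·φ dx = 0.0067239, so ⟨x⁴⟩ = 0.0067239 / 0.54133.
⟨x⁴⟩ = 0.012421.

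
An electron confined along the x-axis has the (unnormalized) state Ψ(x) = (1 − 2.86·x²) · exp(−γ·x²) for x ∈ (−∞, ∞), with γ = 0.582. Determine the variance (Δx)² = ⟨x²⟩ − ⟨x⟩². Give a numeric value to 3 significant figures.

Compute ⟨x⟩ and ⟨x²⟩ separately, then (Δx)² = ⟨x²⟩ − ⟨x⟩².
Expand each integrand as polynomial × e^(−2γx²) and use ∫x^(2j)·e^(−2γx²) dx = (2j−1)!!/(4γ)^j · √(π/(2γ)), odd powers → 0; here √(π/(2γ)) = 1.6429.
Normalization: ∫|Ψ|² dx = 5.0448.
⟨x⟩ = 0.0000 and ⟨x²⟩ = 2.2756.
(Δx)² = 2.2756 − (0.0000)² = 2.2756.

2.28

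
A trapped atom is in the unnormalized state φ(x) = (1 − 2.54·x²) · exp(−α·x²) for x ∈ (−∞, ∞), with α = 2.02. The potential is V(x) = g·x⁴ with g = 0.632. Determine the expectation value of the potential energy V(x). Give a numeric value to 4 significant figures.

0.05720

⟨V⟩ = ∫ V(x)·|φ|² dx / ∫|φ|² dx.
Expand each integrand as polynomial × e^(−2αx²) and use ∫x^(2j)·e^(−2αx²) dx = (2j−1)!!/(4α)^j · √(π/(2α)), odd powers → 0; here √(π/(2α)) = 0.88183.
State is unnormalized: ∫|φ|² dx = 0.58884, and ∫φ*·V(x)·φ dx = 0.033680, so ⟨V⟩ = 0.033680 / 0.58884.
⟨V⟩ = 0.057197.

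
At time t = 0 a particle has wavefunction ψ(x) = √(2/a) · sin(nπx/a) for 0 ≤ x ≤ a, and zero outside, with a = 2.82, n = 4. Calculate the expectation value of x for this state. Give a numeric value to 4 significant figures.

1.410

⟨x⟩ = ∫ x·|ψ|² dx (integrals over the domain).
With sin²θ = (1 − cos2θ)/2 on 0 ≤ x ≤ a: ∫sin²(nπx/a) dx = a/2, ∫x·sin²(nπx/a) dx = a²/4, ∫x²·sin²(nπx/a) dx = a³·(1/6 − 1/(4n²π²)); higher powers xᵏ the same way, integrating xᵏ·cos(2nπx/a) by parts.
⟨x⟩ = 1.4100.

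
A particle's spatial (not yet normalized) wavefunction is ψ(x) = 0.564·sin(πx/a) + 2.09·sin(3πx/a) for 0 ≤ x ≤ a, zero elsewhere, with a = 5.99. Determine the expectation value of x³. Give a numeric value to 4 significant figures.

57.09

⟨x³⟩ = ∫ x³·|ψ|² dx / ∫|ψ|² dx (integrals over the domain).
On 0 ≤ x ≤ a (j ≠ l): ∫sin²(jπx/a) dx = a/2, ∫sin(jπx/a)·sin(lπx/a) dx = 0; diagonal moments ∫x·sin²(jπx/a) dx = a²/4, ∫x²·sin²(jπx/a) dx = a³·(1/6 − 1/(4j²π²)); cross terms ∫x·sin(jπx/a)·sin(lπx/a) dx = 0 for j + l even and −4jla²/(π²(j² − l²)²) for j + l odd, ∫x²·sin(jπx/a)·sin(lπx/a) dx = (−1)^(j+l)·4jla³/(π²(j² − l²)²); higher powers the same way via product-to-sum and parts.
State is unnormalized: ∫|ψ|² dx = 14.035, and ∫ψ*·x³·ψ dx = 801.30, so ⟨x³⟩ = 801.30 / 14.035.
⟨x³⟩ = 57.093.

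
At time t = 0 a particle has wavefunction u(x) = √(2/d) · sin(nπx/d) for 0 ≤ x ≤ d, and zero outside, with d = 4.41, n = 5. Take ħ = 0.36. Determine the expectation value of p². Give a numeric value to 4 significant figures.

1.644

p² u = −ħ² d²u/dx²; ⟨p²⟩ = −ħ² ∫ u*·u'' dx.
d/dx sin(nπx/d) = (nπ/d)·cos(nπx/d) and d²/dx² sin(nπx/d) = −(nπ/d)²·sin(nπx/d); on 0 ≤ x ≤ d, ∫sin²(nπx/d) dx = d/2 and ∫sin(nπx/d)·cos(nπx/d) dx = 0.
⟨p²⟩ = 1.6442.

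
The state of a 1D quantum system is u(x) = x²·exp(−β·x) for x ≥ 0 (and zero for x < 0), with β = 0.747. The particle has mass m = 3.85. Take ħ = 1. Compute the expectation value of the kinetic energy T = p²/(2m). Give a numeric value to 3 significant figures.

T = −(ħ²/2m) d²/dx², so ⟨T⟩ = −(ħ²/2m) ∫ u*·u'' dx / ∫|u|² dx; with m = 3.85.
Differentiate x²·exp(−β·x) with the product rule; every integrand then reduces to terms xʲ·e^(−2βx) on [0, ∞), with ∫₀^∞ xʲ·e^(−2βx) dx = j!/(2β)^(j+1).
State is unnormalized: ∫|u|² dx = 3.2245, and ∫u*·(−ħ²/2m · u'') dx = 0.077891, so ⟨T⟩ = 0.077891 / 3.2245.
⟨T⟩ = 0.024156.

0.0242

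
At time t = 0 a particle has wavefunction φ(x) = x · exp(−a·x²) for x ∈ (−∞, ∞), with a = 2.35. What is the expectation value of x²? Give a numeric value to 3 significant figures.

0.319

⟨x²⟩ = ∫ x²·|φ|² dx / ∫|φ|² dx (integrals over the domain).
Expand each integrand as polynomial × e^(−2ax²) and use ∫x^(2j)·e^(−2ax²) dx = (2j−1)!!/(4a)^j · √(π/(2a)), odd powers → 0; here √(π/(2a)) = 0.81757.
State is unnormalized: ∫|φ|² dx = 0.086976, and ∫φ*·x²·φ dx = 0.027758, so ⟨x²⟩ = 0.027758 / 0.086976.
⟨x²⟩ = 0.31915.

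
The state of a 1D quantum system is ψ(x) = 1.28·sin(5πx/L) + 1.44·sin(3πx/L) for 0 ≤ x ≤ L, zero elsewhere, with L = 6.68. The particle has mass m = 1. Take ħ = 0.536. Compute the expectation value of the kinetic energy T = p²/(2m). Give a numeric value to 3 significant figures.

0.510

T = −(ħ²/2m) d²/dx², so ⟨T⟩ = −(ħ²/2m) ∫ ψ*·ψ'' dx / ∫|ψ|² dx; with m = 1.
d²/dx² sin(jπx/L) = −(jπ/L)²·sin(jπx/L); on 0 ≤ x ≤ L, ∫sin²(jπx/L) dx = L/2 and ∫sin(jπx/L)·sin(lπx/L) dx = 0 for j ≠ l, so only diagonal terms survive in ∫|ψ|² and ∫ψ·ψ″; ∫ψ·ψ′ dx = [ψ²/2] between the walls = 0.
State is unnormalized: ∫|ψ|² dx = 12.398, and ∫ψ*·(−ħ²/2m · ψ'') dx = 6.3271, so ⟨T⟩ = 6.3271 / 12.398.
⟨T⟩ = 0.51033.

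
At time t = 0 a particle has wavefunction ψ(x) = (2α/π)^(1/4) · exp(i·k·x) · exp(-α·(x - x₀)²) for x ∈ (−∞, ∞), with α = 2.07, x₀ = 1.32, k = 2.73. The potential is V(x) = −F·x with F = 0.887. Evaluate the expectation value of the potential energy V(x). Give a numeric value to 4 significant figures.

⟨V⟩ = ∫ V(x)·|ψ|² dx.
Gaussian moments (u = x − x₀): ∫u^(2j)·e^(−2αu²) du = (2j−1)!!/(4α)^j · √(π/(2α)), odd powers integrate to 0; here √(π/(2α)) = 0.87111.
⟨V⟩ = -1.1708.

-1.171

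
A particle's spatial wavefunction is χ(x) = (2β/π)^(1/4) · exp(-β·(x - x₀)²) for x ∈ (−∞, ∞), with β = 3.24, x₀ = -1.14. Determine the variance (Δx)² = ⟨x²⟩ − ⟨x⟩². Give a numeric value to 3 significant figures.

Compute ⟨x⟩ and ⟨x²⟩ separately, then (Δx)² = ⟨x²⟩ − ⟨x⟩².
Gaussian moments (u = x − x₀): ∫u^(2j)·e^(−2βu²) du = (2j−1)!!/(4β)^j · √(π/(2β)), odd powers integrate to 0; here √(π/(2β)) = 0.69629.
⟨x⟩ = -1.1400 and ⟨x²⟩ = 1.3768.
(Δx)² = 1.3768 − (-1.1400)² = 0.077160.

0.0772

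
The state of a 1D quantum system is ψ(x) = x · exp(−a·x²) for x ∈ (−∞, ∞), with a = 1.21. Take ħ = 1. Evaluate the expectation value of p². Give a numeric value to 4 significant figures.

p² ψ = −ħ² d²ψ/dx²; ⟨p²⟩ = −ħ² ∫ ψ*·ψ'' dx / ∫|ψ|² dx.
Expand each integrand as polynomial × e^(−2ax²) and use ∫x^(2j)·e^(−2ax²) dx = (2j−1)!!/(4a)^j · √(π/(2a)), odd powers → 0; here √(π/(2a)) = 1.1394. Differentiate with the product rule, d/dx e^(−ax²) = −2ax·e^(−ax²).
State is unnormalized: ∫|ψ|² dx = 0.23541, and ∫ψ*·(−ħ² ψ'') dx = 0.85453, so ⟨p²⟩ = 0.85453 / 0.23541.
⟨p²⟩ = 3.6300.

3.630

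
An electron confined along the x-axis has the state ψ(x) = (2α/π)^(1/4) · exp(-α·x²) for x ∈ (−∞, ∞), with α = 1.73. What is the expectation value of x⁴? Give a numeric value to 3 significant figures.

⟨x⁴⟩ = ∫ x⁴·|ψ|² dx (integrals over the domain).
Gaussian moments: ∫x^(2j)·e^(−2αx²) dx = (2j−1)!!/(4α)^j · √(π/(2α)), odd powers integrate to 0; here √(π/(2α)) = 0.95288.
⟨x⁴⟩ = 0.062648.

0.0626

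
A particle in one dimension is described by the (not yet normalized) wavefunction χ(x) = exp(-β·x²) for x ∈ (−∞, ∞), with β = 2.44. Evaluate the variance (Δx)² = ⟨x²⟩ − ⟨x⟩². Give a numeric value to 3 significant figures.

Compute ⟨x⟩ and ⟨x²⟩ separately, then (Δx)² = ⟨x²⟩ − ⟨x⟩².
Gaussian moments: ∫x^(2j)·e^(−2βx²) dx = (2j−1)!!/(4β)^j · √(π/(2β)), odd powers integrate to 0; here √(π/(2β)) = 0.80235.
Normalization: ∫|χ|² dx = 0.80235.
⟨x⟩ = 0.0000 and ⟨x²⟩ = 0.10246.
(Δx)² = 0.10246 − (0.0000)² = 0.10246.

0.102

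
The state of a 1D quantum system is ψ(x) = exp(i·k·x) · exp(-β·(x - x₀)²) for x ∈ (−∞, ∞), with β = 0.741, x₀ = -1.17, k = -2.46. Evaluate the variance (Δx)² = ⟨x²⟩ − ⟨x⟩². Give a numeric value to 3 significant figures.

Compute ⟨x⟩ and ⟨x²⟩ separately, then (Δx)² = ⟨x²⟩ − ⟨x⟩².
Gaussian moments (u = x − x₀): ∫u^(2j)·e^(−2βu²) du = (2j−1)!!/(4β)^j · √(π/(2β)), odd powers integrate to 0; here √(π/(2β)) = 1.4560.
Normalization: ∫|ψ|² dx = 1.4560.
⟨x⟩ = -1.1700 and ⟨x²⟩ = 1.7063.
(Δx)² = 1.7063 − (-1.1700)² = 0.33738.

0.337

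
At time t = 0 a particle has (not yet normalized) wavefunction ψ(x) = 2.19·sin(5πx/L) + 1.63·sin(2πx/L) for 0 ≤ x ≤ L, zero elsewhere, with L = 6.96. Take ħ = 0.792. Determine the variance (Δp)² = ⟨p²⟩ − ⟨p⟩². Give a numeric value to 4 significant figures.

2.238

Compute ⟨p⟩ and ⟨p²⟩ separately; (Δp)² = ⟨p²⟩ − ⟨p⟩².
d²/dx² sin(jπx/L) = −(jπ/L)²·sin(jπx/L); on 0 ≤ x ≤ L, ∫sin²(jπx/L) dx = L/2 and ∫sin(jπx/L)·sin(lπx/L) dx = 0 for j ≠ l, so only diagonal terms survive in ∫|ψ|² and ∫ψ·ψ″; ∫ψ·ψ′ dx = [ψ²/2] between the walls = 0.
Normalization: ∫|ψ|² dx = 25.936.
⟨p⟩ = 0.0000 and ⟨p²⟩ = 2.2383.
(Δp)² = 2.2383 − (0.0000)² = 2.2383.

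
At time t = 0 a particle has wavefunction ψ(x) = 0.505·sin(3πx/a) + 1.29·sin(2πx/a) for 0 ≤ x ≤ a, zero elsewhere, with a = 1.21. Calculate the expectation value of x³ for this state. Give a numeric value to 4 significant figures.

0.2087

⟨x³⟩ = ∫ x³·|ψ|² dx / ∫|ψ|² dx (integrals over the domain).
On 0 ≤ x ≤ a (j ≠ l): ∫sin²(jπx/a) dx = a/2, ∫sin(jπx/a)·sin(lπx/a) dx = 0; diagonal moments ∫x·sin²(jπx/a) dx = a²/4, ∫x²·sin²(jπx/a) dx = a³·(1/6 − 1/(4j²π²)); cross terms ∫x·sin(jπx/a)·sin(lπx/a) dx = 0 for j + l even and −4jla²/(π²(j² − l²)²) for j + l odd, ∫x²·sin(jπx/a)·sin(lπx/a) dx = (−1)^(j+l)·4jla³/(π²(j² − l²)²); higher powers the same way via product-to-sum and parts.
State is unnormalized: ∫|ψ|² dx = 1.1611, and ∫ψ*·x³·ψ dx = 0.24230, so ⟨x³⟩ = 0.24230 / 1.1611.
⟨x³⟩ = 0.20869.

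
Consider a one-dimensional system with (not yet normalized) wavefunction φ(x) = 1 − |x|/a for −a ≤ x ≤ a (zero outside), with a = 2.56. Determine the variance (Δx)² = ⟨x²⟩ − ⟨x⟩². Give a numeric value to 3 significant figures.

0.655

Compute ⟨x⟩ and ⟨x²⟩ separately, then (Δx)² = ⟨x²⟩ − ⟨x⟩².
φ is even, so ∫ over [−a, a] = 2∫₀ᵃ with φ = 1 − x/a there: ∫₀ᵃ (1 − x/a)² dx = a/3, ∫₀ᵃ x²(1 − x/a)² dx = a³/30, ∫₀ᵃ x⁴(1 − x/a)² dx = a⁵/105.
Normalization: ∫|φ|² dx = 1.7067.
⟨x⟩ = 0.0000 and ⟨x²⟩ = 0.65536.
(Δx)² = 0.65536 − (0.0000)² = 0.65536.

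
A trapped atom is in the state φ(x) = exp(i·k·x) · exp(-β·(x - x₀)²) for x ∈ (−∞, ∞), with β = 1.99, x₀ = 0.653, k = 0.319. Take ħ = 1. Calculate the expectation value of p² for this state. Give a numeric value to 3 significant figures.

p² φ = −ħ² d²φ/dx²; ⟨p²⟩ = −ħ² ∫ φ*·φ'' dx / ∫|φ|² dx.
Gaussian moments (u = x − x₀): ∫u^(2j)·e^(−2βu²) du = (2j−1)!!/(4β)^j · √(π/(2β)), odd powers integrate to 0; here √(π/(2β)) = 0.88845. Derivatives: φ′ = (ik − 2βu)·φ, φ″ = ((ik − 2βu)² − 2β)·φ; the odd-in-u pieces drop out.
State is unnormalized: ∫|φ|² dx = 0.88845, and ∫φ*·(−ħ² φ'') dx = 1.8584, so ⟨p²⟩ = 1.8584 / 0.88845.
⟨p²⟩ = 2.0918.

2.09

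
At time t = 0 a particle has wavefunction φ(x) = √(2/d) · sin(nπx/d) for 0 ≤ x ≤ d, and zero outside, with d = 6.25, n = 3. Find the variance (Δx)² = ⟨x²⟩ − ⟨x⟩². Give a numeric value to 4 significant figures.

3.035

Compute ⟨x⟩ and ⟨x²⟩ separately, then (Δx)² = ⟨x²⟩ − ⟨x⟩².
With sin²θ = (1 − cos2θ)/2 on 0 ≤ x ≤ d: ∫sin²(nπx/d) dx = d/2, ∫x·sin²(nπx/d) dx = d²/4, ∫x²·sin²(nπx/d) dx = d³·(1/6 − 1/(4n²π²)); higher powers xᵏ the same way, integrating xᵏ·cos(2nπx/d) by parts.
⟨x⟩ = 3.1250 and ⟨x²⟩ = 12.801.
(Δx)² = 12.801 − (3.1250)² = 3.0353.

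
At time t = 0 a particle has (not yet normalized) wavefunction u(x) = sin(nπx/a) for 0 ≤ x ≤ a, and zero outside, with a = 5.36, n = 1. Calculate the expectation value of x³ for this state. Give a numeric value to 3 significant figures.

26.8

⟨x³⟩ = ∫ x³·|u|² dx / ∫|u|² dx (integrals over the domain).
With sin²θ = (1 − cos2θ)/2 on 0 ≤ x ≤ a: ∫sin²(nπx/a) dx = a/2, ∫x·sin²(nπx/a) dx = a²/4, ∫x²·sin²(nπx/a) dx = a³·(1/6 − 1/(4n²π²)); higher powers xᵏ the same way, integrating xᵏ·cos(2nπx/a) by parts.
State is unnormalized: ∫|u|² dx = 2.6800, and ∫u*·x³·u dx = 71.813, so ⟨x³⟩ = 71.813 / 2.6800.
⟨x³⟩ = 26.796.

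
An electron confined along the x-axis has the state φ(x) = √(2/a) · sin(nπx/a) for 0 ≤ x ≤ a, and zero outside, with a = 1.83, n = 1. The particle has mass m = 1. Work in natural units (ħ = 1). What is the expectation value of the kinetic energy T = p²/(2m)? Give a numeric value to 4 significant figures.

T = −(ħ²/2m) d²/dx², so ⟨T⟩ = −(ħ²/2m) ∫ φ*·φ'' dx; with m = 1.
d/dx sin(nπx/a) = (nπ/a)·cos(nπx/a) and d²/dx² sin(nπx/a) = −(nπ/a)²·sin(nπx/a); on 0 ≤ x ≤ a, ∫sin²(nπx/a) dx = a/2 and ∫sin(nπx/a)·cos(nπx/a) dx = 0.
⟨T⟩ = 1.4736.

1.474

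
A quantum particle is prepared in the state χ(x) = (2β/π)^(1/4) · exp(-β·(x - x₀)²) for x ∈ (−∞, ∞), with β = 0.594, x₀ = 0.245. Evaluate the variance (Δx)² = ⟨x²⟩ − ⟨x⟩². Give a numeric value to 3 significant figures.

0.421

Compute ⟨x⟩ and ⟨x²⟩ separately, then (Δx)² = ⟨x²⟩ − ⟨x⟩².
Gaussian moments (u = x − x₀): ∫u^(2j)·e^(−2βu²) du = (2j−1)!!/(4β)^j · √(π/(2β)), odd powers integrate to 0; here √(π/(2β)) = 1.6262.
⟨x⟩ = 0.24500 and ⟨x²⟩ = 0.48090.
(Δx)² = 0.48090 − (0.24500)² = 0.42088.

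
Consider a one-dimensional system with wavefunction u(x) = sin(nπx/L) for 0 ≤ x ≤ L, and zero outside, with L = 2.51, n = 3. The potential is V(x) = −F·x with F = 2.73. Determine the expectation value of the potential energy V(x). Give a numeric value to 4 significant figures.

⟨V⟩ = ∫ V(x)·|u|² dx / ∫|u|² dx.
With sin²θ = (1 − cos2θ)/2 on 0 ≤ x ≤ L: ∫sin²(nπx/L) dx = L/2, ∫x·sin²(nπx/L) dx = L²/4, ∫x²·sin²(nπx/L) dx = L³·(1/6 − 1/(4n²π²)); higher powers xᵏ the same way, integrating xᵏ·cos(2nπx/L) by parts.
State is unnormalized: ∫|u|² dx = 1.2550, and ∫u*·V(x)·u dx = -4.2998, so ⟨V⟩ = -4.2998 / 1.2550.
⟨V⟩ = -3.4262.

-3.426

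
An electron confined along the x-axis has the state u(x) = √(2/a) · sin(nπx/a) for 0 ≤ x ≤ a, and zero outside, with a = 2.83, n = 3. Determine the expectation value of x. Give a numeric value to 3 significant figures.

⟨x⟩ = ∫ x·|u|² dx (integrals over the domain).
With sin²θ = (1 − cos2θ)/2 on 0 ≤ x ≤ a: ∫sin²(nπx/a) dx = a/2, ∫x·sin²(nπx/a) dx = a²/4, ∫x²·sin²(nπx/a) dx = a³·(1/6 − 1/(4n²π²)); higher powers xᵏ the same way, integrating xᵏ·cos(2nπx/a) by parts.
⟨x⟩ = 1.4150.

1.42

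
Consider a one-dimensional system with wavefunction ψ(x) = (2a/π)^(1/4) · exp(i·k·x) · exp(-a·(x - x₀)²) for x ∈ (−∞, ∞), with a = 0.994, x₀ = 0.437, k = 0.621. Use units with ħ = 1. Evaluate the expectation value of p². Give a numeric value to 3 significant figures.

1.38

p² ψ = −ħ² d²ψ/dx²; ⟨p²⟩ = −ħ² ∫ ψ*·ψ'' dx.
Gaussian moments (u = x − x₀): ∫u^(2j)·e^(−2au²) du = (2j−1)!!/(4a)^j · √(π/(2a)), odd powers integrate to 0; here √(π/(2a)) = 1.2571. Derivatives: ψ′ = (ik − 2au)·ψ, ψ″ = ((ik − 2au)² − 2a)·ψ; the odd-in-u pieces drop out.
⟨p²⟩ = 1.3796.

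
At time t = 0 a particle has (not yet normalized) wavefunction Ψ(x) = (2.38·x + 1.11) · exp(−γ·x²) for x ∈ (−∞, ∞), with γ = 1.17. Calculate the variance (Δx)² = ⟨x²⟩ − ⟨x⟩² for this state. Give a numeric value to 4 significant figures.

0.2118

Compute ⟨x⟩ and ⟨x²⟩ separately, then (Δx)² = ⟨x²⟩ − ⟨x⟩².
Expand each integrand as polynomial × e^(−2γx²) and use ∫x^(2j)·e^(−2γx²) dx = (2j−1)!!/(4γ)^j · √(π/(2γ)), odd powers → 0; here √(π/(2γ)) = 1.1587.
Normalization: ∫|Ψ|² dx = 2.8300.
⟨x⟩ = 0.46223 and ⟨x²⟩ = 0.42545.
(Δx)² = 0.42545 − (0.46223)² = 0.21179.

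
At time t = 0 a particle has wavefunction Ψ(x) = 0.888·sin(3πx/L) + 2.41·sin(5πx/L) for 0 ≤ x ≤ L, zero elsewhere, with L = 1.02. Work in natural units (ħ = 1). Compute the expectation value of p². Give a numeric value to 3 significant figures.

219.

p² Ψ = −ħ² d²Ψ/dx²; ⟨p²⟩ = −ħ² ∫ Ψ*·Ψ'' dx / ∫|Ψ|² dx.
d²/dx² sin(jπx/L) = −(jπ/L)²·sin(jπx/L); on 0 ≤ x ≤ L, ∫sin²(jπx/L) dx = L/2 and ∫sin(jπx/L)·sin(lπx/L) dx = 0 for j ≠ l, so only diagonal terms survive in ∫|Ψ|² and ∫Ψ·Ψ″; ∫Ψ·Ψ′ dx = [Ψ²/2] between the walls = 0.
State is unnormalized: ∫|Ψ|² dx = 3.3643, and ∫Ψ*·(−ħ² Ψ'') dx = 736.83, so ⟨p²⟩ = 736.83 / 3.3643.
⟨p²⟩ = 219.02.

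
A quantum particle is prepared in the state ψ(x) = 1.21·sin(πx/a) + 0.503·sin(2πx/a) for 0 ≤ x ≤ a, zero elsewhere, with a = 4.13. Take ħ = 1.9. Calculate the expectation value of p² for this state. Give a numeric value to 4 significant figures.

p² ψ = −ħ² d²ψ/dx²; ⟨p²⟩ = −ħ² ∫ ψ*·ψ'' dx / ∫|ψ|² dx.
d²/dx² sin(jπx/a) = −(jπ/a)²·sin(jπx/a); on 0 ≤ x ≤ a, ∫sin²(jπx/a) dx = a/2 and ∫sin(jπx/a)·sin(lπx/a) dx = 0 for j ≠ l, so only diagonal terms survive in ∫|ψ|² and ∫ψ·ψ″; ∫ψ·ψ′ dx = [ψ²/2] between the walls = 0.
State is unnormalized: ∫|ψ|² dx = 3.5458, and ∫ψ*·(−ħ² ψ'') dx = 10.681, so ⟨p²⟩ = 10.681 / 3.5458.
⟨p²⟩ = 3.0122.

3.012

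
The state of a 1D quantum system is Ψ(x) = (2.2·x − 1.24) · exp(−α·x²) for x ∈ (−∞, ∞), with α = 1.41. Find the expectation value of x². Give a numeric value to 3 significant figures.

0.304

⟨x²⟩ = ∫ x²·|Ψ|² dx / ∫|Ψ|² dx (integrals over the domain).
Expand each integrand as polynomial × e^(−2αx²) and use ∫x^(2j)·e^(−2αx²) dx = (2j−1)!!/(4α)^j · √(π/(2α)), odd powers → 0; here √(π/(2α)) = 1.0555.
State is unnormalized: ∫|Ψ|² dx = 2.5287, and ∫Ψ*·x²·Ψ dx = 0.76954, so ⟨x²⟩ = 0.76954 / 2.5287.
⟨x²⟩ = 0.30433.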